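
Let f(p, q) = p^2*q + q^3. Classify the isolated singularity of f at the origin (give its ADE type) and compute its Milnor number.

The Hessian of f at 0 has rank 0. Corank 2; j^3 = q*(p^2 + q^2) splits into three distinct lines over C (the quadratic factor has nonzero discriminant), so D_4.

Type D4, Milnor number mu = 4.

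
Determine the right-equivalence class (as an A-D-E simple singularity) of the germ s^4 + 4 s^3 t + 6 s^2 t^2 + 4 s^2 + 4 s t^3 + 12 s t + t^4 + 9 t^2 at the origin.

A_3

The Hessian of f at 0 has rank 1. Corank 1: A-series; mu = 3 gives A_3.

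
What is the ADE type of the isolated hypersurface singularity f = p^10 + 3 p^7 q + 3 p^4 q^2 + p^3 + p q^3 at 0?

E7

The Hessian of f at 0 has rank 0. Corank 2; j^3 = p^3 is a perfect cube, so E-series; the 4-jet and mu = 7 give E_7.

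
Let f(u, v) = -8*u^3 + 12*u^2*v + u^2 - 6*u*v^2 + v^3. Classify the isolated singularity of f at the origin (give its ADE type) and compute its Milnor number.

Type A_2, Milnor number mu = 2.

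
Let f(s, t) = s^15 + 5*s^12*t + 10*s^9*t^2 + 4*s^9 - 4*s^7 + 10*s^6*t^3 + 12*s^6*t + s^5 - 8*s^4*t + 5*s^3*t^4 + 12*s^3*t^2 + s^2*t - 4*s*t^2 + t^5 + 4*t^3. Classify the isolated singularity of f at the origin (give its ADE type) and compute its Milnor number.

The Hessian of f at 0 has rank 0. Corank 2; j^3 = t*(s - 2*t)^2 has shape L^2 M (L != M), so D-series; mu = 6 gives D_6.

Type D6, Milnor number mu = 6.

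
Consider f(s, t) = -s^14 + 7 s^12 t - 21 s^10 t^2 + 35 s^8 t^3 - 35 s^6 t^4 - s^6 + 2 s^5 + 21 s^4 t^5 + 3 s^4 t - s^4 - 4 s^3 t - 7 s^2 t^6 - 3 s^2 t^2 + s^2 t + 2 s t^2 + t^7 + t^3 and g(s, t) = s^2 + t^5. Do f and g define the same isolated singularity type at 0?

No.

The Hessian of f at 0 has rank 0. Corank 2; j^3 = t*(s + t)^2 has shape L^2 M (L != M), so D-series; mu = 8 gives D_8. The Hessian of g at 0 has rank 1. Corank 1: A-series; mu = 4 gives A_4. f is D_8 but g is A_4, hence not right-equivalent.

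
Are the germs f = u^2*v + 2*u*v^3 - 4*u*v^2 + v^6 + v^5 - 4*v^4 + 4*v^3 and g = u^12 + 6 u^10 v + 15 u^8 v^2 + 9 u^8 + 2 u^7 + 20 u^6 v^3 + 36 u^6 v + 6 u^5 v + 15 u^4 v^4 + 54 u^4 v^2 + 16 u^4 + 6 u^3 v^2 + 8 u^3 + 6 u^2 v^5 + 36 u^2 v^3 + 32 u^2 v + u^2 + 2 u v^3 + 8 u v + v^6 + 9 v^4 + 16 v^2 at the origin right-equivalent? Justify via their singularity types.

The Hessian of f at 0 has rank 0. Corank 2; j^3 = v*(u - 2*v)^2 has shape L^2 M (L != M), so D-series; mu = 7 gives D_7. The Hessian of g at 0 has rank 1. Corank 1: A-series; mu = 3 gives A_3. f is D_7 but g is A_3, hence not right-equivalent.

No.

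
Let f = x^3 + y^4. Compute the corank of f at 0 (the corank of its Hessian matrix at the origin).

The Hessian at 0 is [[0, 0], [0, 0]] of rank 0; hence corank 2.

2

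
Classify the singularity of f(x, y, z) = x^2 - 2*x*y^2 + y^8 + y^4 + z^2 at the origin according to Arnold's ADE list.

A_7

The Hessian of f at 0 has rank 2. Corank 1: A-series; mu = 7 gives A_7.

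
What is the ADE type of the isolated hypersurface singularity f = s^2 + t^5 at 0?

A4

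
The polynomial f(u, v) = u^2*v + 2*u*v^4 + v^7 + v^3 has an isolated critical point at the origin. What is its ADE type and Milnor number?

Type D4, Milnor number mu = 4.

The Hessian of f at 0 is [[0, 0], [0, 0]] with rank 0, so corank 2. A Groebner basis of the Jacobian ideal J(f) in C{u,v} is {v^3, u^2 + 3*v^2, u*v}; counting standard monomials gives mu = 4. Corank 2; j^3 = v*(u^2 + v^2) splits into three distinct lines over C (the quadratic factor has nonzero discriminant), so D_4.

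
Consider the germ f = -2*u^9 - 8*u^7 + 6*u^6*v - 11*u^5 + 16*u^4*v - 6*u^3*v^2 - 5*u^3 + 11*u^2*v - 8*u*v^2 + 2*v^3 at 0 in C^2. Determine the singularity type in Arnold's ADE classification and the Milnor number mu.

Type D4, Milnor number mu = 4.

The Hessian of f at 0 is [[0, 0], [0, 0]] with rank 0, so corank 2. A Groebner basis of the Jacobian ideal J(f) in C{u,v} is {v^3, u^2 + 2*v^2, u*v + v^2}; counting standard monomials gives mu = 4. Corank 2; j^3 = -(u - v)*(5*u^2 - 6*u*v + 2*v^2) splits into three distinct lines over C (the quadratic factor has nonzero discriminant), so D_4.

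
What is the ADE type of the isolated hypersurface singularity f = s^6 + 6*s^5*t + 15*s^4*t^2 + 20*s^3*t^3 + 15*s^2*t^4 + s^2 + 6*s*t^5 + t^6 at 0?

A5

The Hessian of f at 0 has rank 1. Corank 1: A-series; mu = 5 gives A_5.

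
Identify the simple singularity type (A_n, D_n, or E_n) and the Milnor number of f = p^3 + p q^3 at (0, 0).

Type E7, Milnor number mu = 7.

The Hessian of f at 0 is [[0, 0], [0, 0]] with rank 0, so corank 2. A Groebner basis of the Jacobian ideal J(f) in C{p,q} is {p^3, p*q^2, 3*p^2 + q^3}; counting standard monomials gives mu = 7. Corank 2; j^3 = p^3 is a perfect cube, so E-series; the 4-jet and mu = 7 give E_7.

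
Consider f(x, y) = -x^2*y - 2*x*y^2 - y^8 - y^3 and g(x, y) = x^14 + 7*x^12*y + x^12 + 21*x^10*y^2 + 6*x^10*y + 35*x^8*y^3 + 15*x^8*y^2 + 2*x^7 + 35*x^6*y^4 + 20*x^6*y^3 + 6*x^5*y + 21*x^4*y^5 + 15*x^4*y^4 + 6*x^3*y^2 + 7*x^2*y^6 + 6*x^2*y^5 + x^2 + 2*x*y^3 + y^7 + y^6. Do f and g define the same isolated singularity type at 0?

The Hessian of f at 0 is [[0, 0], [0, 0]] with rank 0, so corank 2. A Groebner basis of the Jacobian ideal J(f) in C{x,y} is {x^2/8 + y^7 - y^2/8, x^3 + y^3, x*y + y^2}; counting standard monomials gives mu = 9. Corank 2; j^3 = -y*(x + y)^2 has shape L^2 M (L != M), so D-series; mu = 9 gives D_9. The Hessian of g at 0 is [[2, 0], [0, 0]] with rank 1, so corank 1. A Groebner basis of the Jacobian ideal J(g) in C{x,y} is {x + y^3, x^2}; counting standard monomials gives mu = 6. Corank 1: A-series; mu = 6 gives A_6. f is D_9 but g is A_6, hence not right-equivalent.

No.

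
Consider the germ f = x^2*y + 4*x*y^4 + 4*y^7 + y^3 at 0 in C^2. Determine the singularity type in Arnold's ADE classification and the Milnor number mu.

Type D_4, Milnor number mu = 4.

The Hessian of f at 0 has rank 0. Corank 2; j^3 = y*(x^2 + y^2) splits into three distinct lines over C (the quadratic factor has nonzero discriminant), so D_4.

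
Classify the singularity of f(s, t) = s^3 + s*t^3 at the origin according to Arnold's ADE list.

E_7

The Hessian of f at 0 has rank 0. Corank 2; j^3 = s^3 is a perfect cube, so E-series; the 4-jet and mu = 7 give E_7.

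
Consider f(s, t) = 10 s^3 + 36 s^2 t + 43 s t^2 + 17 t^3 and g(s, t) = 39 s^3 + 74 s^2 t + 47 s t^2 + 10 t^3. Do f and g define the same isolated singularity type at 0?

The Hessian of f at 0 is [[0, 0], [0, 0]] with rank 0, so corank 2. A Groebner basis of the Jacobian ideal J(f) in C{s,t} is {t^3, s^2 - 13*t^2/6, s*t + 3*t^2/2}; counting standard monomials gives mu = 4. Corank 2; j^3 = (s + t)*(10*s^2 + 26*s*t + 17*t^2) splits into three distinct lines over C (the quadratic factor has nonzero discriminant), so D_4. The Hessian of g at 0 is [[0, 0], [0, 0]] with rank 0, so corank 2. A Groebner basis of the Jacobian ideal J(g) in C{s,t} is {t^3, s^2 - 11*t^2/23, s*t + 16*t^2/23}; counting standard monomials gives mu = 4. Corank 2; j^3 = (3*s + 2*t)*(13*s^2 + 16*s*t + 5*t^2) splits into three distinct lines over C (the quadratic factor has nonzero discriminant), so D_4. Both have type D_4, hence right-equivalent.

Yes.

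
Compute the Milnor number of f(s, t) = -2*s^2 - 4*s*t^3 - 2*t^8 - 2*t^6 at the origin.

7

The Hessian of f at 0 is [[-4, 0], [0, 0]] with rank 1, so corank 1. A Groebner basis of the Jacobian ideal J(f) in C{s,t} is {s^3, s^2*t, s + t^3}; counting standard monomials gives mu = 7. Corank 1: A-series; mu = 7 gives A_7.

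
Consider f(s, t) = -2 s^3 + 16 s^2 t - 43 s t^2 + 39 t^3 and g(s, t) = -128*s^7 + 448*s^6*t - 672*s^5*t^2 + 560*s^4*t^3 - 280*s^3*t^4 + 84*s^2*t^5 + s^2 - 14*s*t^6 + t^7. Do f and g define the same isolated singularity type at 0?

The Hessian of f at 0 has rank 0. Corank 2; j^3 = -(s - 3*t)*(2*s^2 - 10*s*t + 13*t^2) splits into three distinct lines over C (the quadratic factor has nonzero discriminant), so D_4. The Hessian of g at 0 has rank 1. Corank 1: A-series; mu = 6 gives A_6. f is D_4 but g is A_6, hence not right-equivalent.

No.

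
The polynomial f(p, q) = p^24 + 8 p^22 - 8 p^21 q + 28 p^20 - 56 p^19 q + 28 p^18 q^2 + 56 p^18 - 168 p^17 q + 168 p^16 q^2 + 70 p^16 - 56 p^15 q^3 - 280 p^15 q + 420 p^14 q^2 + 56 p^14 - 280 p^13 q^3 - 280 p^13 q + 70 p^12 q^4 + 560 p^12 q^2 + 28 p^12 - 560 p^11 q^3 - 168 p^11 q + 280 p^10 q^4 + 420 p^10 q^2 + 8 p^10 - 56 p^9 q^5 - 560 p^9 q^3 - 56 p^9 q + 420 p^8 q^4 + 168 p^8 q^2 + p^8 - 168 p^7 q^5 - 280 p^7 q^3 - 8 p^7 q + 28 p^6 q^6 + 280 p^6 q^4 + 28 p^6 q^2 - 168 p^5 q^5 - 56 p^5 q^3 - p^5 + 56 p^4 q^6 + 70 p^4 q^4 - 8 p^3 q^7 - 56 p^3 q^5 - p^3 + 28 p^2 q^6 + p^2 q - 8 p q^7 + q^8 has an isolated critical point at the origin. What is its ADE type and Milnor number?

The Hessian of f at 0 is [[0, 0], [0, 0]] with rank 0, so corank 2. A Groebner basis of the Jacobian ideal J(f) in C{p,q} is {p*q/8 + q^7, p*q^2, p^2 - p*q}; counting standard monomials gives mu = 9. Corank 2; j^3 = -p^2*(p - q) has shape L^2 M (L != M), so D-series; mu = 9 gives D_9.

Type D_{9}, Milnor number mu = 9.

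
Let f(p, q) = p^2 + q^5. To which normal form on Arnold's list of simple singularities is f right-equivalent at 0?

A_4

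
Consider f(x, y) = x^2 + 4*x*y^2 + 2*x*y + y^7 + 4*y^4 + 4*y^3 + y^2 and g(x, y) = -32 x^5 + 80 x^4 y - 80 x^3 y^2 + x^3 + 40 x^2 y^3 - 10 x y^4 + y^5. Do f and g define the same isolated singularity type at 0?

The Hessian of f at 0 has rank 1. Corank 1: A-series; mu = 6 gives A_6. The Hessian of g at 0 has rank 0. Corank 2; j^3 = x^3 is a perfect cube, so E-series; the 5-jet and mu = 8 give E_8. f is A_6 but g is E_8, hence not right-equivalent.

No.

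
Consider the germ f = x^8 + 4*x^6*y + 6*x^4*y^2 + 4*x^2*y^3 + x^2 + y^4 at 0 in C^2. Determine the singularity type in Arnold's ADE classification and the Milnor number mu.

Type A3, Milnor number mu = 3.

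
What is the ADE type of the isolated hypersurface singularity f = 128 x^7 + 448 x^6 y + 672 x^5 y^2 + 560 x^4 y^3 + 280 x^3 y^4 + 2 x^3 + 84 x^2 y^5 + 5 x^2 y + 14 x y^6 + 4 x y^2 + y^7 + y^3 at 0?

The Hessian of f at 0 has rank 0. Corank 2; j^3 = (x + y)^2*(2*x + y) has shape L^2 M (L != M), so D-series; mu = 8 gives D_8.

D8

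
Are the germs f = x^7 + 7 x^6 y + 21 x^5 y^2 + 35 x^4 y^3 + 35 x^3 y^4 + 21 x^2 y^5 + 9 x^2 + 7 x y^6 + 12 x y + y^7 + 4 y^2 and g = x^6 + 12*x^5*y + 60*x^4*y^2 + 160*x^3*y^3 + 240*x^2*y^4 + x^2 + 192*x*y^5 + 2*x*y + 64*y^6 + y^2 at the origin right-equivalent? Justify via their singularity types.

No.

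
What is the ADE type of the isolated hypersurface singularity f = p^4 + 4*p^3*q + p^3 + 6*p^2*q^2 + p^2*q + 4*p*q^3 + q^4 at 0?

D_5

The Hessian of f at 0 has rank 0. Corank 2; j^3 = p^2*(p + q) has shape L^2 M (L != M), so D-series; mu = 5 gives D_5.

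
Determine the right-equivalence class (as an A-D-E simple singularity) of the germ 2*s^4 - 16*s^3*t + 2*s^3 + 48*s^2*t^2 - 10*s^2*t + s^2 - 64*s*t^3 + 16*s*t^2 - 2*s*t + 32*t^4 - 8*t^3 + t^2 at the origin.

A_3

The Hessian of f at 0 is [[2, -2], [-2, 2]] with rank 1, so corank 1. A Groebner basis of the Jacobian ideal J(f) in C{s,t} is {s^2 + s - t, s*t + s - t, s + t^2 - t}; counting standard monomials gives mu = 3. Corank 1: A-series; mu = 3 gives A_3.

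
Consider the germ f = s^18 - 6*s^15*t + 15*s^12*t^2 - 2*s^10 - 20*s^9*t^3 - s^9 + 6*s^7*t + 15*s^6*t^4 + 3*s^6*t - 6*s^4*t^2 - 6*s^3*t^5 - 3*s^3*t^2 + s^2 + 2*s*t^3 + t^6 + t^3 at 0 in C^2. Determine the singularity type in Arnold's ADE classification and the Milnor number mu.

Type A_2, Milnor number mu = 2.

The Hessian of f at 0 has rank 1. Corank 1: A-series; mu = 2 gives A_2.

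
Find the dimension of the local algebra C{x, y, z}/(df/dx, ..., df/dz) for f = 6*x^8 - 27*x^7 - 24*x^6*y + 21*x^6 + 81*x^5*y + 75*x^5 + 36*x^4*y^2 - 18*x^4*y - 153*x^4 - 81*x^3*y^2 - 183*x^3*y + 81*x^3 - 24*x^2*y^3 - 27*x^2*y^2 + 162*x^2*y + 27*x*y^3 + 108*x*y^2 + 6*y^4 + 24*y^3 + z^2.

7

The Hessian of f at 0 is [[0, 0, 0], [0, 0, 0], [0, 0, 2]] with rank 1, so corank 2. A Groebner basis of the Jacobian ideal J(f) in C{x,y,z} is {-19683*x^2/1907 - 26244*x*y/1907 + y^4 - 27*y^3/1907 - 8748*y^2/1907, x^3 - 8046*x^2/1907 - 10728*x*y/1907 + 554*y^3/1907 - 3576*y^2/1907, x^2*y + 8019*x^2/1907 + 10692*x*y/1907 - 7529*y^3/17163 + 3564*y^2/1907, -5994*x^2/1907 + x*y^2 - 7992*x*y/1907 + 11368*y^3/17163 - 2664*y^2/1907, z}; counting standard monomials gives mu = 7. Corank 2; j^3 = 3*(3*x + 2*y)^3 is a perfect cube, so E-series; the 4-jet and mu = 7 give E_7.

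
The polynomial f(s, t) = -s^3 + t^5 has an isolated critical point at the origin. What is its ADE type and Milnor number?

Type E8, Milnor number mu = 8.

The Hessian of f at 0 has rank 0. Corank 2; j^3 = -s^3 is a perfect cube, so E-series; the 5-jet and mu = 8 give E_8.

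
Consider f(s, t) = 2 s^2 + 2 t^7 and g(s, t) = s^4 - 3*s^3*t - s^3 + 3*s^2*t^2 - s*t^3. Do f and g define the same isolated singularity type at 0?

No.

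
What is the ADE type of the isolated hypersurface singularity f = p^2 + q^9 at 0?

A_{8}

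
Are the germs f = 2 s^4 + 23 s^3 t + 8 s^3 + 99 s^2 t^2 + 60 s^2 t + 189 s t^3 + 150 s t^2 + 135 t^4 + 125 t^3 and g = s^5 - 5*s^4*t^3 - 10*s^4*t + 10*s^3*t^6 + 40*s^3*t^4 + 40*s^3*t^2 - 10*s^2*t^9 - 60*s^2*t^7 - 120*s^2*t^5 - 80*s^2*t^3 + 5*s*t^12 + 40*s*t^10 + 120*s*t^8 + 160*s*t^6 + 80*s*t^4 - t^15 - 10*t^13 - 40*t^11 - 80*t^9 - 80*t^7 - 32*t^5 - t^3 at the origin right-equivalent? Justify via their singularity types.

No.

The Hessian of f at 0 has rank 0. Corank 2; j^3 = (2*s + 5*t)^3 is a perfect cube, so E-series; the 4-jet and mu = 7 give E_7. The Hessian of g at 0 has rank 0. Corank 2; j^3 = -t^3 is a perfect cube, so E-series; the 5-jet and mu = 8 give E_8. f is E_7 but g is E_8, hence not right-equivalent.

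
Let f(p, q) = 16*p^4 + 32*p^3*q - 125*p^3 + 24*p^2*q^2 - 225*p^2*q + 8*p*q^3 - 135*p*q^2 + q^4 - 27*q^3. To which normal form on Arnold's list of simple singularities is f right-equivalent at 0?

E6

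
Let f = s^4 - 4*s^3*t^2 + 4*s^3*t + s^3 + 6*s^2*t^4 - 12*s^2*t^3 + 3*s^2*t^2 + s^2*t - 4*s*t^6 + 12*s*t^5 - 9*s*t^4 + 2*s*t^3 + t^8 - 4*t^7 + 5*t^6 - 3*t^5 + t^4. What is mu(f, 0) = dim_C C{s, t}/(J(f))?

The Hessian of f at 0 has rank 0. Corank 2; j^3 = s^2*(s + t) has shape L^2 M (L != M), so D-series; mu = 5 gives D_5.

5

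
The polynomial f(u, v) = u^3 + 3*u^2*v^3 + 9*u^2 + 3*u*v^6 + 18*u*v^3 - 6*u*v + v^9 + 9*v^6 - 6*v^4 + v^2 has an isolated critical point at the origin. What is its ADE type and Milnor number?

Type A_{2}, Milnor number mu = 2.

The Hessian of f at 0 is [[18, -6], [-6, 2]] with rank 1, so corank 1. A Groebner basis of the Jacobian ideal J(f) in C{u,v} is {v^2, u - v/3}; counting standard monomials gives mu = 2. Corank 1: A-series; mu = 2 gives A_2.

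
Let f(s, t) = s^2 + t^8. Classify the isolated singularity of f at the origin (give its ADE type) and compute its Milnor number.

Type A7, Milnor number mu = 7.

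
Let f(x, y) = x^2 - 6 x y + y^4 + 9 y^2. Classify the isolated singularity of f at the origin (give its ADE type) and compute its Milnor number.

Type A_{3}, Milnor number mu = 3.

The Hessian of f at 0 has rank 1. Corank 1: A-series; mu = 3 gives A_3.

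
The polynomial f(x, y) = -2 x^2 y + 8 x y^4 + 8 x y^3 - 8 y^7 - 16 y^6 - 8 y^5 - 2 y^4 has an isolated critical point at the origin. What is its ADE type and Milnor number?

Type D_{5}, Milnor number mu = 5.

The Hessian of f at 0 has rank 0. Corank 2; j^3 = -2*x^2*y has shape L^2 M (L != M), so D-series; mu = 5 gives D_5.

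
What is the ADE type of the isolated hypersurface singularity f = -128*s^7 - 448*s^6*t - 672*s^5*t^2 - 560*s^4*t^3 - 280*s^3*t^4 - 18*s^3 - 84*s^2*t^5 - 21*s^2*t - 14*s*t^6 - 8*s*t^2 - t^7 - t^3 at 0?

D8

The Hessian of f at 0 is [[0, 0], [0, 0]] with rank 0, so corank 2. A Groebner basis of the Jacobian ideal J(f) in C{s,t} is {-2187*s*t/14 + t^6 - 729*t^2/14, s*t^2 + t^3/3, s^2 + 5*s*t/6 + t^2/6}; counting standard monomials gives mu = 8. Corank 2; j^3 = -(2*s + t)*(3*s + t)^2 has shape L^2 M (L != M), so D-series; mu = 8 gives D_8.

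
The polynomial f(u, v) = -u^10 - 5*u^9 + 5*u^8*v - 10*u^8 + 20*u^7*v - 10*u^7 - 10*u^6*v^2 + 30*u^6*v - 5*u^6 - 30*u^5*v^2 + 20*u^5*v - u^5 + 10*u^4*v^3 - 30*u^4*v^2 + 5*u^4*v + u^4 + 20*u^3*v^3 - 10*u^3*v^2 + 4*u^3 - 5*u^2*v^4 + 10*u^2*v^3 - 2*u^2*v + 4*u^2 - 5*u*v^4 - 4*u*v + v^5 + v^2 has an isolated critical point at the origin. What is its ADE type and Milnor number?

Type A_{4}, Milnor number mu = 4.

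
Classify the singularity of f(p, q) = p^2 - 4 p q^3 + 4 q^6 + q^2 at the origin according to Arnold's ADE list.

A1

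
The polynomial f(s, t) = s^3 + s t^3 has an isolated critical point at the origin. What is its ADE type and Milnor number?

The Hessian of f at 0 has rank 0. Corank 2; j^3 = s^3 is a perfect cube, so E-series; the 4-jet and mu = 7 give E_7.

Type E_7, Milnor number mu = 7.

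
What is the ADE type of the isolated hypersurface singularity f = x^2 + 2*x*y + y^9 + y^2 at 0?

A8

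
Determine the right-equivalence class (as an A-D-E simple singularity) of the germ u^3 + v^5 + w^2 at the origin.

E_{8}

The Hessian of f at 0 is [[0, 0, 0], [0, 0, 0], [0, 0, 2]] with rank 1, so corank 2. A Groebner basis of the Jacobian ideal J(f) in C{u,v,w} is {v^4, u^2, w}; counting standard monomials gives mu = 8. Corank 2; j^3 = u^3 is a perfect cube, so E-series; the 5-jet and mu = 8 give E_8.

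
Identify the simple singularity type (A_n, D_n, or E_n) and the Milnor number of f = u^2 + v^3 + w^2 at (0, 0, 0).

Type A2, Milnor number mu = 2.

The Hessian of f at 0 is [[2, 0, 0], [0, 0, 0], [0, 0, 2]] with rank 2, so corank 1. A Groebner basis of the Jacobian ideal J(f) in C{u,v,w} is {v^2, u, w}; counting standard monomials gives mu = 2. Corank 1: A-series; mu = 2 gives A_2.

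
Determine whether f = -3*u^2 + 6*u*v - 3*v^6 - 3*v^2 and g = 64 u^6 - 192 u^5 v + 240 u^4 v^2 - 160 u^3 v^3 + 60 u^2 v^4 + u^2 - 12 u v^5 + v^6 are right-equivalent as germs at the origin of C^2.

Yes.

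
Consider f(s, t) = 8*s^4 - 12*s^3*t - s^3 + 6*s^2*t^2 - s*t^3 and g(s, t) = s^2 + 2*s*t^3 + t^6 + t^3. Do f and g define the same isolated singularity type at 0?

No.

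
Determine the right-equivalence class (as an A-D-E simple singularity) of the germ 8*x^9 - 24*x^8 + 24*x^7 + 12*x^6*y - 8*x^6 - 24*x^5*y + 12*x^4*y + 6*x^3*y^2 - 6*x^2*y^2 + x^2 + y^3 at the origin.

A_{2}

The Hessian of f at 0 is [[2, 0], [0, 0]] with rank 1, so corank 1. A Groebner basis of the Jacobian ideal J(f) in C{x,y} is {y^2, x}; counting standard monomials gives mu = 2. Corank 1: A-series; mu = 2 gives A_2.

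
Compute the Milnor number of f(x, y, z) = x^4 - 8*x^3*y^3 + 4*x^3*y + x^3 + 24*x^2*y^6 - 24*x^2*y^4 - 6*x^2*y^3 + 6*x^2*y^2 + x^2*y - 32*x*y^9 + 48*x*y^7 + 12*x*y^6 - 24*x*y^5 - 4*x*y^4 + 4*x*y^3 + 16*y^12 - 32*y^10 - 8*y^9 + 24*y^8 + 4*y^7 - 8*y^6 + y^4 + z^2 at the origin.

The Hessian of f at 0 has rank 1. Corank 2; j^3 = x^2*(x + y) has shape L^2 M (L != M), so D-series; mu = 5 gives D_5.

5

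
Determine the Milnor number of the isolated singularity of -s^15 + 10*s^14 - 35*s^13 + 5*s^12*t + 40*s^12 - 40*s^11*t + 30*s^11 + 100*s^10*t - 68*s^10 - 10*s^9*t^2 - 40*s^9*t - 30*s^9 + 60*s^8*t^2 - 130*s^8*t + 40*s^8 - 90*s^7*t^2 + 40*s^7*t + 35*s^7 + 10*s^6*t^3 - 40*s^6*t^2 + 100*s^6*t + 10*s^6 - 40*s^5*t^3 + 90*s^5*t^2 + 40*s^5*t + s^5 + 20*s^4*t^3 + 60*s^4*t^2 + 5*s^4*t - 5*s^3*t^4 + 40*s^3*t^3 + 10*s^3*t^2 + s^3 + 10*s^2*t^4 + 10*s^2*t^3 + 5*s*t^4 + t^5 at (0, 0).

8

The Hessian of f at 0 has rank 0. Corank 2; j^3 = s^3 is a perfect cube, so E-series; the 5-jet and mu = 8 give E_8.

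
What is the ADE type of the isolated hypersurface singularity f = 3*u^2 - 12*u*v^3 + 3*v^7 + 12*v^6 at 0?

The Hessian of f at 0 is [[6, 0], [0, 0]] with rank 1, so corank 1. A Groebner basis of the Jacobian ideal J(f) in C{u,v} is {-u/2 + v^3, u^2}; counting standard monomials gives mu = 6. Corank 1: A-series; mu = 6 gives A_6.

A_{6}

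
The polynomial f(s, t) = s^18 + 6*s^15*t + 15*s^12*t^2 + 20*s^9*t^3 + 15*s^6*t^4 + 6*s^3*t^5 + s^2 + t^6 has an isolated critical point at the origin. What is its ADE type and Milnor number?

The Hessian of f at 0 is [[2, 0], [0, 0]] with rank 1, so corank 1. A Groebner basis of the Jacobian ideal J(f) in C{s,t} is {t^5, s}; counting standard monomials gives mu = 5. Corank 1: A-series; mu = 5 gives A_5.

Type A_{5}, Milnor number mu = 5.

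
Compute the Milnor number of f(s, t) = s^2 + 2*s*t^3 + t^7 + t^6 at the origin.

6

The Hessian of f at 0 has rank 1. Corank 1: A-series; mu = 6 gives A_6.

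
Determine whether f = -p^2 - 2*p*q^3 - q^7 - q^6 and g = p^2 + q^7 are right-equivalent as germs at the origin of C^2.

Yes.

The Hessian of f at 0 is [[-2, 0], [0, 0]] with rank 1, so corank 1. A Groebner basis of the Jacobian ideal J(f) in C{p,q} is {p + q^3, p^2}; counting standard monomials gives mu = 6. Corank 1: A-series; mu = 6 gives A_6. The Hessian of g at 0 is [[2, 0], [0, 0]] with rank 1, so corank 1. A Groebner basis of the Jacobian ideal J(g) in C{p,q} is {q^6, p}; counting standard monomials gives mu = 6. Corank 1: A-series; mu = 6 gives A_6. Both have type A_6, hence right-equivalent.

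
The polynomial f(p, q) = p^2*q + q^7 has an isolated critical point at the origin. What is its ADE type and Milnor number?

The Hessian of f at 0 has rank 0. Corank 2; j^3 = p^2*q has shape L^2 M (L != M), so D-series; mu = 8 gives D_8.

Type D_8, Milnor number mu = 8.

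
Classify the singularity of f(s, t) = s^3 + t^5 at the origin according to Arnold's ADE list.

E_8

The Hessian of f at 0 has rank 0. Corank 2; j^3 = s^3 is a perfect cube, so E-series; the 5-jet and mu = 8 give E_8.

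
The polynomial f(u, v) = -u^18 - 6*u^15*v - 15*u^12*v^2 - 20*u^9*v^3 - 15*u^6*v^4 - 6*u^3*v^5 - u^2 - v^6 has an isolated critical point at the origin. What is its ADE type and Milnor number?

Type A_5, Milnor number mu = 5.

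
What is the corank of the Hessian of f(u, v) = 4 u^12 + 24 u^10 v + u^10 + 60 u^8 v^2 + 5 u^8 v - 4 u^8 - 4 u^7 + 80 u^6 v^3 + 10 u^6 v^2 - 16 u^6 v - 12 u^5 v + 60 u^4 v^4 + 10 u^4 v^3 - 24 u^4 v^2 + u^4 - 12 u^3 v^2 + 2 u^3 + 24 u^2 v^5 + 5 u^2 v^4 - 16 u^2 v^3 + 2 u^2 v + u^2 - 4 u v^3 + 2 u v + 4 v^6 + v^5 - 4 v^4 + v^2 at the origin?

1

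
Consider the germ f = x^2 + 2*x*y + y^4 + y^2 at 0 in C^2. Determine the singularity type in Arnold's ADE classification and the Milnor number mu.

Type A_{3}, Milnor number mu = 3.

The Hessian of f at 0 is [[2, 2], [2, 2]] with rank 1, so corank 1. A Groebner basis of the Jacobian ideal J(f) in C{x,y} is {y^3, x + y}; counting standard monomials gives mu = 3. Corank 1: A-series; mu = 3 gives A_3.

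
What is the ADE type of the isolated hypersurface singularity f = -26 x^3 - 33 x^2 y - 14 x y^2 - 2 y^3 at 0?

The Hessian of f at 0 has rank 0. Corank 2; j^3 = -(2*x + y)*(13*x^2 + 10*x*y + 2*y^2) splits into three distinct lines over C (the quadratic factor has nonzero discriminant), so D_4.

D_4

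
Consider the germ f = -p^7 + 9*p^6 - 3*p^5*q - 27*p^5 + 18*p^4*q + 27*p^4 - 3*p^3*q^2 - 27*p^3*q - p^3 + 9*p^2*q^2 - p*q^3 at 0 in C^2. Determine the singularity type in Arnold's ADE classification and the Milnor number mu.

Type E_7, Milnor number mu = 7.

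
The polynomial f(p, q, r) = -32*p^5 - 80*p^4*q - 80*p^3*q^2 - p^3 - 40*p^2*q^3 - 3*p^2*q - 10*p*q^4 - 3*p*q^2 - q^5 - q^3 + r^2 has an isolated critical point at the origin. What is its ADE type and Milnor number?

The Hessian of f at 0 is [[0, 0, 0], [0, 0, 0], [0, 0, 2]] with rank 1, so corank 2. A Groebner basis of the Jacobian ideal J(f) in C{p,q,r} is {q^5, p*q^3 + 7*q^4/8, p^2 + 2*p*q + q^2, r}; counting standard monomials gives mu = 8. Corank 2; j^3 = -(p + q)^3 is a perfect cube, so E-series; the 5-jet and mu = 8 give E_8.

Type E_8, Milnor number mu = 8.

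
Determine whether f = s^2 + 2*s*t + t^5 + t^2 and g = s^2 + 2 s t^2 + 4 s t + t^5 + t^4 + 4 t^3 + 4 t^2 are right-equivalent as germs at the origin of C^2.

Yes.

The Hessian of f at 0 is [[2, 2], [2, 2]] with rank 1, so corank 1. A Groebner basis of the Jacobian ideal J(f) in C{s,t} is {t^4, s + t}; counting standard monomials gives mu = 4. Corank 1: A-series; mu = 4 gives A_4. The Hessian of g at 0 is [[2, 4], [4, 8]] with rank 1, so corank 1. A Groebner basis of the Jacobian ideal J(g) in C{s,t} is {s^2 + 4*s*t - 4*s - 8*t, s + t^2 + 2*t}; counting standard monomials gives mu = 4. Corank 1: A-series; mu = 4 gives A_4. Both have type A_4, hence right-equivalent.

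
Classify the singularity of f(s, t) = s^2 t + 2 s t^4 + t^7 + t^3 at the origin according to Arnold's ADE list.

D_{4}

The Hessian of f at 0 is [[0, 0], [0, 0]] with rank 0, so corank 2. A Groebner basis of the Jacobian ideal J(f) in C{s,t} is {t^3, s^2 + 3*t^2, s*t}; counting standard monomials gives mu = 4. Corank 2; j^3 = t*(s^2 + t^2) splits into three distinct lines over C (the quadratic factor has nonzero discriminant), so D_4.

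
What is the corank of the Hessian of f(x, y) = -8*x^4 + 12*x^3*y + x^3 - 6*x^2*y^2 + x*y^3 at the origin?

Hessian at 0 has rank 0.

2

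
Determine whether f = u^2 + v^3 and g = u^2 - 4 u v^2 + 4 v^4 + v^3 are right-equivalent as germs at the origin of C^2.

The Hessian of f at 0 is [[2, 0], [0, 0]] with rank 1, so corank 1. A Groebner basis of the Jacobian ideal J(f) in C{u,v} is {v^2, u}; counting standard monomials gives mu = 2. Corank 1: A-series; mu = 2 gives A_2. The Hessian of g at 0 is [[2, 0], [0, 0]] with rank 1, so corank 1. A Groebner basis of the Jacobian ideal J(g) in C{u,v} is {v^2, u}; counting standard monomials gives mu = 2. Corank 1: A-series; mu = 2 gives A_2. Both have type A_2, hence right-equivalent.

Yes.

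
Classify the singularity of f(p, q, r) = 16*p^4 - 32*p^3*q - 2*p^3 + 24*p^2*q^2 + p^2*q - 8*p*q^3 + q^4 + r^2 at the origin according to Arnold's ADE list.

The Hessian of f at 0 has rank 1. Corank 2; j^3 = -p^2*(2*p - q) has shape L^2 M (L != M), so D-series; mu = 5 gives D_5.

D_{5}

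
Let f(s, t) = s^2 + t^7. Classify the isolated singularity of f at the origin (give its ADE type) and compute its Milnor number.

The Hessian of f at 0 is [[2, 0], [0, 0]] with rank 1, so corank 1. A Groebner basis of the Jacobian ideal J(f) in C{s,t} is {t^6, s}; counting standard monomials gives mu = 6. Corank 1: A-series; mu = 6 gives A_6.

Type A_{6}, Milnor number mu = 6.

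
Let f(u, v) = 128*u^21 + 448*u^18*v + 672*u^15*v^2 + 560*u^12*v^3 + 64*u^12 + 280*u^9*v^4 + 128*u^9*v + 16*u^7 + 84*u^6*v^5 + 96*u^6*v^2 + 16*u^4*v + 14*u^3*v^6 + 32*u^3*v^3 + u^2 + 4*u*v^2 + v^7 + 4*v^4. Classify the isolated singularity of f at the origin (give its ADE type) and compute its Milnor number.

The Hessian of f at 0 has rank 1. Corank 1: A-series; mu = 6 gives A_6.

Type A6, Milnor number mu = 6.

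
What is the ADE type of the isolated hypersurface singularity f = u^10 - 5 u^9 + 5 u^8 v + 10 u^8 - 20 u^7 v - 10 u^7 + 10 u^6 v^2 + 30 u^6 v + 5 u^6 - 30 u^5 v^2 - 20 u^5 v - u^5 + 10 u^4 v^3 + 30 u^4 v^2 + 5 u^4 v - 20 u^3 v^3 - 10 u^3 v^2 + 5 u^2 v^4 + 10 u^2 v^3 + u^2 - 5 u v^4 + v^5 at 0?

A4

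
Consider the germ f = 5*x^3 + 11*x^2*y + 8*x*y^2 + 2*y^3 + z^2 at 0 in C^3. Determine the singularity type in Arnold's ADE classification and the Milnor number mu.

Type D_4, Milnor number mu = 4.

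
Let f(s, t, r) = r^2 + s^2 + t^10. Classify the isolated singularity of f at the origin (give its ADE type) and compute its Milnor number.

Type A_{9}, Milnor number mu = 9.

The Hessian of f at 0 has rank 2. Corank 1: A-series; mu = 9 gives A_9.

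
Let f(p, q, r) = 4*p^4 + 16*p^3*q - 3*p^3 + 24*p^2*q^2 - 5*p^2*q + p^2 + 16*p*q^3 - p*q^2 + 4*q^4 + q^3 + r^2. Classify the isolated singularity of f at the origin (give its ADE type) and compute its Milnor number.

The Hessian of f at 0 has rank 2. Corank 1: A-series; mu = 2 gives A_2.

Type A_2, Milnor number mu = 2.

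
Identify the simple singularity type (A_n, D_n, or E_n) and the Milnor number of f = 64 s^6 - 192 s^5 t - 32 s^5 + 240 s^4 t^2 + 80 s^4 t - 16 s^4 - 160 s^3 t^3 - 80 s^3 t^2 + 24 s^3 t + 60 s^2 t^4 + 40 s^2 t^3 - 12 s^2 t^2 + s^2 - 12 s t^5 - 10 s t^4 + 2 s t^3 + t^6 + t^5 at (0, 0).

The Hessian of f at 0 has rank 1. Corank 1: A-series; mu = 4 gives A_4.

Type A4, Milnor number mu = 4.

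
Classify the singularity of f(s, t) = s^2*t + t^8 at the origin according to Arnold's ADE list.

D9

The Hessian of f at 0 has rank 0. Corank 2; j^3 = s^2*t has shape L^2 M (L != M), so D-series; mu = 9 gives D_9.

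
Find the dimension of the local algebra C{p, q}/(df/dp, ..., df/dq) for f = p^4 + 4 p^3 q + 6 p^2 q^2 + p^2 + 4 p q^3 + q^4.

3

The Hessian of f at 0 is [[2, 0], [0, 0]] with rank 1, so corank 1. A Groebner basis of the Jacobian ideal J(f) in C{p,q} is {q^3, p}; counting standard monomials gives mu = 3. Corank 1: A-series; mu = 3 gives A_3.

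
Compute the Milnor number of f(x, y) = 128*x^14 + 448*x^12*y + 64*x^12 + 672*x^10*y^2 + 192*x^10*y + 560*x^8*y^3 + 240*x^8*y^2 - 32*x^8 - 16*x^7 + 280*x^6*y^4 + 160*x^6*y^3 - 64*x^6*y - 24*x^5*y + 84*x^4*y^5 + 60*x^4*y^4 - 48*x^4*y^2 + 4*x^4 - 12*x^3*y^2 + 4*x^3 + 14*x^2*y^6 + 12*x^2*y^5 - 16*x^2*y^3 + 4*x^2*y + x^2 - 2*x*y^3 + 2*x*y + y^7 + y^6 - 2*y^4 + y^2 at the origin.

6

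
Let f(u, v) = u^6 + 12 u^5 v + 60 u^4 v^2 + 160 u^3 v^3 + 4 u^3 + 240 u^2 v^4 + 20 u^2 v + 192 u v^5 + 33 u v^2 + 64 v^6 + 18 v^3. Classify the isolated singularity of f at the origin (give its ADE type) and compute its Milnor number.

The Hessian of f at 0 is [[0, 0], [0, 0]] with rank 0, so corank 2. A Groebner basis of the Jacobian ideal J(f) in C{u,v} is {-32*u*v/3 + v^5 - 16*v^2, u*v^2 + 3*v^3/2, u^2 + 7*u*v/2 + 3*v^2}; counting standard monomials gives mu = 7. Corank 2; j^3 = (u + 2*v)*(2*u + 3*v)^2 has shape L^2 M (L != M), so D-series; mu = 7 gives D_7.

Type D_7, Milnor number mu = 7.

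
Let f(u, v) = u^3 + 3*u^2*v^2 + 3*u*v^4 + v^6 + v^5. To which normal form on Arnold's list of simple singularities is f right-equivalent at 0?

The Hessian of f at 0 has rank 0. Corank 2; j^3 = u^3 is a perfect cube, so E-series; the 5-jet and mu = 8 give E_8.

E_8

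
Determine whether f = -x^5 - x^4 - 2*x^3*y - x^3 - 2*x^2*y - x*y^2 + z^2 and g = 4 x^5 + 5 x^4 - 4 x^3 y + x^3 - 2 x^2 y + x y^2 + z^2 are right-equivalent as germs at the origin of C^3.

The Hessian of f at 0 is [[0, 0, 0], [0, 0, 0], [0, 0, 2]] with rank 1, so corank 2. A Groebner basis of the Jacobian ideal J(f) in C{x,y,z} is {x*y^2 - x*y/5 - y^2/5, x*y/5 + y^3 + y^2/5, x^2 + 6*x*y/5 + y^2/5, z}; counting standard monomials gives mu = 5. Corank 2; j^3 = -x*(x + y)^2 has shape L^2 M (L != M), so D-series; mu = 5 gives D_5. The Hessian of g at 0 is [[0, 0, 0], [0, 0, 0], [0, 0, 2]] with rank 1, so corank 2. A Groebner basis of the Jacobian ideal J(g) in C{x,y,z} is {x*y^2 - x*y/2 + y^2/2, -x*y/2 + y^3 + y^2/2, x^2 - y^2, z}; counting standard monomials gives mu = 5. Corank 2; j^3 = x*(x - y)^2 has shape L^2 M (L != M), so D-series; mu = 5 gives D_5. Both have type D_5, hence right-equivalent.

Yes.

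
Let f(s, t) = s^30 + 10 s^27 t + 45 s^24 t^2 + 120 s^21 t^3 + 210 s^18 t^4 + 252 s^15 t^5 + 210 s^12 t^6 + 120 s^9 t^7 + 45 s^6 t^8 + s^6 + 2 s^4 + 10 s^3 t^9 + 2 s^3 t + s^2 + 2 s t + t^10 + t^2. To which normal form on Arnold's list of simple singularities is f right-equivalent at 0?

A_{9}

The Hessian of f at 0 has rank 1. Corank 1: A-series; mu = 9 gives A_9.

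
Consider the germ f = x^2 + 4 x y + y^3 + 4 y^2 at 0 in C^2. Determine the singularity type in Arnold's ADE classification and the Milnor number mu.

Type A_{2}, Milnor number mu = 2.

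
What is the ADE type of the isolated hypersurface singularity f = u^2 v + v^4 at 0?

D5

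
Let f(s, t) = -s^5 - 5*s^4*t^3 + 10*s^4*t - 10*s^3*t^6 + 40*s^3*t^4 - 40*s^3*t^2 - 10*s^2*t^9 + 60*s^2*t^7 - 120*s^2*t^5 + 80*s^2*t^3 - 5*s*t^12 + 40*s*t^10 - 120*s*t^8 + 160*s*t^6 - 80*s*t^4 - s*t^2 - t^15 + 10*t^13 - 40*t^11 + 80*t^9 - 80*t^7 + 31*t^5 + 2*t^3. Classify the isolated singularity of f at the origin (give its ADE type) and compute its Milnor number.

Type D_{6}, Milnor number mu = 6.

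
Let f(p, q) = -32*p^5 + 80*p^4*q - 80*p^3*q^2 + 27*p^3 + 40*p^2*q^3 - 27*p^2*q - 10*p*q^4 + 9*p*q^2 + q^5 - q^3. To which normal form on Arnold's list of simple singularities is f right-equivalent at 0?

The Hessian of f at 0 has rank 0. Corank 2; j^3 = (3*p - q)^3 is a perfect cube, so E-series; the 5-jet and mu = 8 give E_8.

E_{8}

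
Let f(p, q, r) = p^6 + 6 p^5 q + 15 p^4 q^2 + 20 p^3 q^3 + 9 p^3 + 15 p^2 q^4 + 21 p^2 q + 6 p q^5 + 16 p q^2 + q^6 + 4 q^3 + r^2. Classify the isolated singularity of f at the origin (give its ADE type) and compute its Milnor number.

The Hessian of f at 0 is [[0, 0, 0], [0, 0, 0], [0, 0, 2]] with rank 1, so corank 2. A Groebner basis of the Jacobian ideal J(f) in C{p,q,r} is {-243*p*q/2 + q^5 - 81*q^2, p*q^2 + 2*q^3/3, p^2 + 5*p*q/3 + 2*q^2/3, r}; counting standard monomials gives mu = 7. Corank 2; j^3 = (p + q)*(3*p + 2*q)^2 has shape L^2 M (L != M), so D-series; mu = 7 gives D_7.

Type D_7, Milnor number mu = 7.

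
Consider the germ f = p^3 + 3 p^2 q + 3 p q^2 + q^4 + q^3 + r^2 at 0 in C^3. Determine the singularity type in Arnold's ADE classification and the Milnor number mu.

The Hessian of f at 0 has rank 1. Corank 2; j^3 = (p + q)^3 is a perfect cube, so E-series; the 4-jet and mu = 6 give E_6.

Type E_6, Milnor number mu = 6.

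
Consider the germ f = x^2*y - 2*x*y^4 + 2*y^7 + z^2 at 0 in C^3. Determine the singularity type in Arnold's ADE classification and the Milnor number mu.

Type D_{8}, Milnor number mu = 8.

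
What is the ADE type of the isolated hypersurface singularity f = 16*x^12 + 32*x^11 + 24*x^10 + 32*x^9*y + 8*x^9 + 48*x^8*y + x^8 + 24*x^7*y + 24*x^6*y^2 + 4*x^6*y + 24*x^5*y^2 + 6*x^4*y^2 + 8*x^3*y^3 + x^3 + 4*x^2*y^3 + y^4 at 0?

E_6

The Hessian of f at 0 is [[0, 0], [0, 0]] with rank 0, so corank 2. A Groebner basis of the Jacobian ideal J(f) in C{x,y} is {y^3, x^2}; counting standard monomials gives mu = 6. Corank 2; j^3 = x^3 is a perfect cube, so E-series; the 4-jet and mu = 6 give E_6.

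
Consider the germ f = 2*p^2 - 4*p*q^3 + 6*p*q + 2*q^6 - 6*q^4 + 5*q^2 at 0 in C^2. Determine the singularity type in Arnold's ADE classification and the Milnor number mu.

The Hessian of f at 0 is [[4, 6], [6, 10]] with rank 2, so corank 0. A Groebner basis of the Jacobian ideal J(f) in C{p,q} is {p, q}; counting standard monomials gives mu = 1. Corank 0: nondegenerate Morse point, so A_1.

Type A1, Milnor number mu = 1.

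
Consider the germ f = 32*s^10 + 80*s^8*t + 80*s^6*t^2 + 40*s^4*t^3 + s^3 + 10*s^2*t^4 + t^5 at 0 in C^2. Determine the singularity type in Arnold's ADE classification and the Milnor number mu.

Type E_{8}, Milnor number mu = 8.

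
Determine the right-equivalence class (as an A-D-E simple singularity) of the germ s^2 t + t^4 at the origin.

D5

The Hessian of f at 0 has rank 0. Corank 2; j^3 = s^2*t has shape L^2 M (L != M), so D-series; mu = 5 gives D_5.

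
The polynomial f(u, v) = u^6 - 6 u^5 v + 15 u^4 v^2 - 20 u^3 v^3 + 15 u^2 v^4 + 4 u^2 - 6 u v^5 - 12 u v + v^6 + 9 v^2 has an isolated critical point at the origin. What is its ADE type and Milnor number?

Type A_5, Milnor number mu = 5.

The Hessian of f at 0 has rank 1. Corank 1: A-series; mu = 5 gives A_5.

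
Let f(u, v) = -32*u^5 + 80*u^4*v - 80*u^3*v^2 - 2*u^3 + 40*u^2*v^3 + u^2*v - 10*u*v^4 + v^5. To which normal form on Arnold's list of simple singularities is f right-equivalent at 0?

The Hessian of f at 0 has rank 0. Corank 2; j^3 = -u^2*(2*u - v) has shape L^2 M (L != M), so D-series; mu = 6 gives D_6.

D6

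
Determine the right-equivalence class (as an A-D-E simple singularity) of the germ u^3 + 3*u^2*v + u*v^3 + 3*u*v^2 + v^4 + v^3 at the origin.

The Hessian of f at 0 is [[0, 0], [0, 0]] with rank 0, so corank 2. A Groebner basis of the Jacobian ideal J(f) in C{u,v} is {u^3 + 3*u^2*v + 6*u^2 + 12*u*v + 6*v^2, -3*u^2 + u*v^2 - 6*u*v - 3*v^2, 3*u^2 + 6*u*v + v^3 + 3*v^2}; counting standard monomials gives mu = 7. Corank 2; j^3 = (u + v)^3 is a perfect cube, so E-series; the 4-jet and mu = 7 give E_7.

E7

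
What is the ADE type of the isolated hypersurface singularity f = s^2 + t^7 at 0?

The Hessian of f at 0 has rank 1. Corank 1: A-series; mu = 6 gives A_6.

A_{6}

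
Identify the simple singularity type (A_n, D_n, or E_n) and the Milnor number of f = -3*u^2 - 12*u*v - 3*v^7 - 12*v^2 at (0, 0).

Type A6, Milnor number mu = 6.

The Hessian of f at 0 is [[-6, -12], [-12, -24]] with rank 1, so corank 1. A Groebner basis of the Jacobian ideal J(f) in C{u,v} is {v^6, u + 2*v}; counting standard monomials gives mu = 6. Corank 1: A-series; mu = 6 gives A_6.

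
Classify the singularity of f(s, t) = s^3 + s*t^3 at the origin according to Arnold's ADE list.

E7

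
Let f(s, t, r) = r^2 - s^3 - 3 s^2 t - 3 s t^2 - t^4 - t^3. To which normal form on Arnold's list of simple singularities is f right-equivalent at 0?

E6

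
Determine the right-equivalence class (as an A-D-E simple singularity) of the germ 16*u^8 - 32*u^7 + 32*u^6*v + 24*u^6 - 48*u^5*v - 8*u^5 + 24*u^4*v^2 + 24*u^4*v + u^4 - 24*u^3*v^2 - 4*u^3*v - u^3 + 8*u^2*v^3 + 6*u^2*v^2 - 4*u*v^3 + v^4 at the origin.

E_6

The Hessian of f at 0 is [[0, 0], [0, 0]] with rank 0, so corank 2. A Groebner basis of the Jacobian ideal J(f) in C{u,v} is {v^4, u*v^2 - v^3/3, u^2}; counting standard monomials gives mu = 6. Corank 2; j^3 = -u^3 is a perfect cube, so E-series; the 4-jet and mu = 6 give E_6.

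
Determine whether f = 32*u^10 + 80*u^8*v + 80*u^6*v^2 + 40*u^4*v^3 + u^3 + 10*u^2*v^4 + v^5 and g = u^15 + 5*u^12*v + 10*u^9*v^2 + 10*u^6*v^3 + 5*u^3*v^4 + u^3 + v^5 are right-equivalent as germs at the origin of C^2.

Yes.

The Hessian of f at 0 has rank 0. Corank 2; j^3 = u^3 is a perfect cube, so E-series; the 5-jet and mu = 8 give E_8. The Hessian of g at 0 has rank 0. Corank 2; j^3 = u^3 is a perfect cube, so E-series; the 5-jet and mu = 8 give E_8. Both have type E_8, hence right-equivalent.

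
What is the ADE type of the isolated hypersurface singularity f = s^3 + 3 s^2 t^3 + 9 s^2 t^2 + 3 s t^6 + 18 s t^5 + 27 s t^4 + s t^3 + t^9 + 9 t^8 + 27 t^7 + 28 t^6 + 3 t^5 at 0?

E_7

The Hessian of f at 0 has rank 0. Corank 2; j^3 = s^3 is a perfect cube, so E-series; the 4-jet and mu = 7 give E_7.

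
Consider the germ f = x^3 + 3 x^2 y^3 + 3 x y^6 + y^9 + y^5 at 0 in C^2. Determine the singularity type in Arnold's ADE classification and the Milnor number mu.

Type E_{8}, Milnor number mu = 8.

The Hessian of f at 0 is [[0, 0], [0, 0]] with rank 0, so corank 2. A Groebner basis of the Jacobian ideal J(f) in C{x,y} is {x^2/2 + x*y^3, y^4, x^3, x^2*y}; counting standard monomials gives mu = 8. Corank 2; j^3 = x^3 is a perfect cube, so E-series; the 5-jet and mu = 8 give E_8.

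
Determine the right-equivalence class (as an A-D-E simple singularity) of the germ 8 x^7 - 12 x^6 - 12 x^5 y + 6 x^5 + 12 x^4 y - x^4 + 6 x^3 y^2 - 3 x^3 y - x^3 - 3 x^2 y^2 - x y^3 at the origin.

The Hessian of f at 0 is [[0, 0], [0, 0]] with rank 0, so corank 2. A Groebner basis of the Jacobian ideal J(f) in C{x,y} is {3*x^2 + y^4 + y^3, x^3, x^2*y - x^2 - y^3/3, 2*x^2 + x*y^2 + 2*y^3/3}; counting standard monomials gives mu = 7. Corank 2; j^3 = -x^3 is a perfect cube, so E-series; the 4-jet and mu = 7 give E_7.

E_{7}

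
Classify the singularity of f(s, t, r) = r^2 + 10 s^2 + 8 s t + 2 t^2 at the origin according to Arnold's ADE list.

A1

The Hessian of f at 0 has rank 3. Corank 0: nondegenerate Morse point, so A_1.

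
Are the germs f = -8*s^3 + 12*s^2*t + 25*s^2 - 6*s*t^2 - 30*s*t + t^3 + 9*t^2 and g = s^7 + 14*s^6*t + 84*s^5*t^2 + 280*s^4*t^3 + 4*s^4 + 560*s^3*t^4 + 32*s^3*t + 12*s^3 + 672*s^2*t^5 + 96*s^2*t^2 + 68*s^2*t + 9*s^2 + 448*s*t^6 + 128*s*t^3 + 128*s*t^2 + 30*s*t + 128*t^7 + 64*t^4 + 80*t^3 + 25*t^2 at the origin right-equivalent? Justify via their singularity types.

No.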